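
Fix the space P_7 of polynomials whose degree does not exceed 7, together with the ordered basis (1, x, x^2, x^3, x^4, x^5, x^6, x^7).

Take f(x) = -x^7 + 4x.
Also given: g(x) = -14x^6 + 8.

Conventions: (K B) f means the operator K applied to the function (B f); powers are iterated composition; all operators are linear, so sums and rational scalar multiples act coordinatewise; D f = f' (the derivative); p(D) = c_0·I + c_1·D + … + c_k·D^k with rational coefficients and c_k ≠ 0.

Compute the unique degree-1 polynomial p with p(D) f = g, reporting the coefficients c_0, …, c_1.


D^0 f = -x^7 + 4x
D^1 f = -7x^6 + 4
matching coefficients of g against c_0 f + c_1 Df + … from the top degree down determines the c_i
solution: c_0 = 0, c_1 = 2

c_0 = 0, c_1 = 2


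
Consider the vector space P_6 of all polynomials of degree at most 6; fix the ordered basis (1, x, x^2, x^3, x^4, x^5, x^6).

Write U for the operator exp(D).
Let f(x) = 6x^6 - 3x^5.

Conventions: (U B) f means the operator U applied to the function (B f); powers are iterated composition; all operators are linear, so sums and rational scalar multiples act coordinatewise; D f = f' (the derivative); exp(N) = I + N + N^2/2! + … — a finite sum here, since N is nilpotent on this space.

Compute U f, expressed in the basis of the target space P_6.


the result is g(x) = 6x^6 + 33x^5 + 75x^4 + 90x^3 + 60x^2 + 21x + 3

order-1 term: 36x^5 - 15x^4
order-2 term: 90x^4 - 30x^3
order-3 term: 120x^3 - 30x^2
order-4 term: 90x^2 - 15x
order-5 term: 36x - 3
order-6 term: 6
the series for exp(D) f terminates at order 6
exp(D) f = 6x^6 + 33x^5 + 75x^4 + 90x^3 + 60x^2 + 21x + 3


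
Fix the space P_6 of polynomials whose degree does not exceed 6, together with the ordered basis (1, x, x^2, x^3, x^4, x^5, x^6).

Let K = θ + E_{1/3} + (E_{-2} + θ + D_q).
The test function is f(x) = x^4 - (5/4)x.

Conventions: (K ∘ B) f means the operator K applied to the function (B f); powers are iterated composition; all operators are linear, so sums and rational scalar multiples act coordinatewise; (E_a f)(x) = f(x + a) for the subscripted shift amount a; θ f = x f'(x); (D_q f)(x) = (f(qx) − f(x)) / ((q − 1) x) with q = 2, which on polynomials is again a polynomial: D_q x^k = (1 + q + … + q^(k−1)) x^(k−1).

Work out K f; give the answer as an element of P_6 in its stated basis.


θ f = 4x^4 - (5/4)x
E_{1/3} f = x^4 + (4/3)x^3 + (2/3)x^2 - (119/108)x - 131/324
E_{-2} f = x^4 - 8x^3 + 24x^2 - (133/4)x + 37/2
θ f = 4x^4 - (5/4)x
D_q f = 15x^3 - 5/4
(E_{-2} + θ + D_q) f = 5x^4 + 7x^3 + 24x^2 - (69/2)x + 69/4
(θ + E_{1/3} + (E_{-2} + θ + D_q)) f = 10x^4 + (25/3)x^3 + (74/3)x^2 - (995/27)x + 2729/162

the result is g(x) = 10x^4 + (25/3)x^3 + (74/3)x^2 - (995/27)x + 2729/162


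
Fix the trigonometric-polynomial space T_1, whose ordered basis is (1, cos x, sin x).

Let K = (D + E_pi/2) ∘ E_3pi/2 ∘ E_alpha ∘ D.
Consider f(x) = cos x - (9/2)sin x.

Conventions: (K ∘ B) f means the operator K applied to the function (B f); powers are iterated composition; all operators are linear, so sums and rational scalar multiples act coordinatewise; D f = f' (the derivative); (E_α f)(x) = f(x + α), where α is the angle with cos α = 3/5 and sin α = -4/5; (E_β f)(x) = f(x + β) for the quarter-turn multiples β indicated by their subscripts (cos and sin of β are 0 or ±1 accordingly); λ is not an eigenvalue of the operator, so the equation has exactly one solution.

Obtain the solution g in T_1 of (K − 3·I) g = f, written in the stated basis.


write g with unknown coordinates in the stated basis and equate coefficients in (K − 3·I) g = f
solving from the highest basis element down gives g = (20/17)cos x + (75/34)sin x
check: K g = (77/17)cos x + (36/17)sin x
so K g − 3·g = cos x - (9/2)sin x = f ✓

the result is g(x) = (20/17)cos x + (75/34)sin x


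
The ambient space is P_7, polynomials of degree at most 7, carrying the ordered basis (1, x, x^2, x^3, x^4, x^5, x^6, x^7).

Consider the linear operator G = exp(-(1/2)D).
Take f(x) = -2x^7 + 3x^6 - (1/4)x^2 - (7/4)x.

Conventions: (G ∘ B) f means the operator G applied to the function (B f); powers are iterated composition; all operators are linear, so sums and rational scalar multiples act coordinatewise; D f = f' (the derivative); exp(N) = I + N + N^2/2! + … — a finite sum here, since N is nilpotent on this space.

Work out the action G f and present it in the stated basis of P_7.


the image equals g(x) = -2x^7 + 10x^6 - (39/2)x^5 + 20x^4 - (95/8)x^3 + (31/8)x^2 - (73/32)x + 7/8

order-1 term: 7x^6 - 9x^5 + (1/4)x + 7/8
order-2 term: -(21/2)x^5 + (45/4)x^4 - 1/16
order-3 term: (35/4)x^4 - (15/2)x^3
order-4 term: -(35/8)x^3 + (45/16)x^2
order-5 term: (21/16)x^2 - (9/16)x
order-6 term: -(7/32)x + 3/64
order-7 term: 1/64
the series for exp(-(1/2)D) f terminates at order 7
exp(-(1/2)D) f = -2x^7 + 10x^6 - (39/2)x^5 + 20x^4 - (95/8)x^3 + (31/8)x^2 - (73/32)x + 7/8


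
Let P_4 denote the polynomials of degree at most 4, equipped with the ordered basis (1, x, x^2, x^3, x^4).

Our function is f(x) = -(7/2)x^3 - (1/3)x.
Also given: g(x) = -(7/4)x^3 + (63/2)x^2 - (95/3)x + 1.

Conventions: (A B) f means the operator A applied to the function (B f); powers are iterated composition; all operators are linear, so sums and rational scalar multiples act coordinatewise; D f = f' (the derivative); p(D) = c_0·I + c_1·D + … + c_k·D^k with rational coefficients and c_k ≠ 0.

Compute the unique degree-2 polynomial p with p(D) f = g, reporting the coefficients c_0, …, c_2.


c_0 = 1/2, c_1 = -3, c_2 = 3/2

D^0 f = -(7/2)x^3 - (1/3)x
D^1 f = -(21/2)x^2 - 1/3
D^2 f = -21x
matching coefficients of g against c_0 f + c_1 Df + … from the top degree down determines the c_i
solution: c_0 = 1/2, c_1 = -3, c_2 = 3/2


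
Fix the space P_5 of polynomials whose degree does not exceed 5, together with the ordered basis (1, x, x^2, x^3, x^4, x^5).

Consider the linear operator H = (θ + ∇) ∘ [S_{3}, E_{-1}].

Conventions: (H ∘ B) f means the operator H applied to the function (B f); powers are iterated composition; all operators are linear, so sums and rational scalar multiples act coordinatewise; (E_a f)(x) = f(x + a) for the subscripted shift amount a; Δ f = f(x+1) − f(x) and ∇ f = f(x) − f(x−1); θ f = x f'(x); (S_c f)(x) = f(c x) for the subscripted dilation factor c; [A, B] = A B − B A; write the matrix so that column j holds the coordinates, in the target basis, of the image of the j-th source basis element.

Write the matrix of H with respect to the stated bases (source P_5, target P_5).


the matrix is [[0, 0, 12, -126, 960, -6510]; [0, 0, 12, 36, -1200, 13200]; [0, 0, 0, 108, -216, -6660]; [0, 0, 0, 0, 648, -3240]; [0, 0, 0, 0, 0, 3240]; [0, 0, 0, 0, 0, 0]] (rows listed top to bottom)

image of 1: 0
image of x: 0
image of x^2: 12x + 12
image of x^3: 108x^2 + 36x - 126
image of x^4: 648x^3 - 216x^2 - 1200x + 960
image of x^5: 3240x^4 - 3240x^3 - 6660x^2 + 13200x - 6510
each image's coordinates form column j of the matrix


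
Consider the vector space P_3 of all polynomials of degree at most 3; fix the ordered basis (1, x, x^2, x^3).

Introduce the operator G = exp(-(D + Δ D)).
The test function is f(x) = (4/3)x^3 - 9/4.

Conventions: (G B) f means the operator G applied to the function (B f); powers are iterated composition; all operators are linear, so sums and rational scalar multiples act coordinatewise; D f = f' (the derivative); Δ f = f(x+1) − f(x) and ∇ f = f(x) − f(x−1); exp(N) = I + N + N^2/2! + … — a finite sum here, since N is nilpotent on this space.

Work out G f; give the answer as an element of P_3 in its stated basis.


g(x) = (4/3)x^3 - 4x^2 - 4x + 5/12

order-1 term: -4x^2 - 8x - 4
order-2 term: 4x + 8
order-3 term: -4/3
the series for exp(-(D + Δ D)) f terminates at order 3
exp(-(D + Δ D)) f = (4/3)x^3 - 4x^2 - 4x + 5/12


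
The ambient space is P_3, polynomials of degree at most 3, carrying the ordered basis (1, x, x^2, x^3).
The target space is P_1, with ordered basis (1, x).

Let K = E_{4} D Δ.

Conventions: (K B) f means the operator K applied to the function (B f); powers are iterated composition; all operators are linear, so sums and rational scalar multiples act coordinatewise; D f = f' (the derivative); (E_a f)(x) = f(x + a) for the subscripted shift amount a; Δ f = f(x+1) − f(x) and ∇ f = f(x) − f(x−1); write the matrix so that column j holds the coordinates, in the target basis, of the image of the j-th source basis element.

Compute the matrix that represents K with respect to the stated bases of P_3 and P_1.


image of 1: 0
image of x: 0
image of x^2: 2
image of x^3: 6x + 27
each image's coordinates form column j of the matrix

the matrix is [[0, 0, 2, 27]; [0, 0, 0, 6]] (rows listed top to bottom)


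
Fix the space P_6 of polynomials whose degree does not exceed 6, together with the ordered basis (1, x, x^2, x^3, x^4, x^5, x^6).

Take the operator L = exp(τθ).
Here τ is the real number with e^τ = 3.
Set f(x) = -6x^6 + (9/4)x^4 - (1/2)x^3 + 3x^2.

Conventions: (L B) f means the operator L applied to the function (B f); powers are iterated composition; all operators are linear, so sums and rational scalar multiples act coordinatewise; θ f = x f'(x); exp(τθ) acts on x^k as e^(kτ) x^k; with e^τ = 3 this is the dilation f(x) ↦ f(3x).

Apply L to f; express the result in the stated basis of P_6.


the image equals g(x) = -4374x^6 + (729/4)x^4 - (27/2)x^3 + 27x^2

exp(τθ) x^k = e^(kτ) x^k; with e^τ = 3 this sends x^k to 3^k x^k
x^2 ↦ 9 x^2
x^3 ↦ 27 x^3
x^4 ↦ 81 x^4
x^6 ↦ 729 x^6
applying this coordinatewise to f: exp(τθ) f = -4374x^6 + (729/4)x^4 - (27/2)x^3 + 27x^2


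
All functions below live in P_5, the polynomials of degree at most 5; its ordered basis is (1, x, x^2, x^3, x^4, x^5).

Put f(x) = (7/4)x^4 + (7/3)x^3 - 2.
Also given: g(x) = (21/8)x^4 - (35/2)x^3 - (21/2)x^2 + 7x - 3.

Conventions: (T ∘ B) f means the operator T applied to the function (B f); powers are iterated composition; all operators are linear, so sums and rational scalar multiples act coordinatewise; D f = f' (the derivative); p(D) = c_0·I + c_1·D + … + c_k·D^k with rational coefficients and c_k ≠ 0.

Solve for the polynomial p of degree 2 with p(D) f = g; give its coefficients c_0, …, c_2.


D^0 f = (7/4)x^4 + (7/3)x^3 - 2
D^1 f = 7x^3 + 7x^2
D^2 f = 21x^2 + 14x
matching coefficients of g against c_0 f + c_1 Df + … from the top degree down determines the c_i
solution: c_0 = 3/2, c_1 = -3, c_2 = 1/2

c_0 = 3/2, c_1 = -3, c_2 = 1/2


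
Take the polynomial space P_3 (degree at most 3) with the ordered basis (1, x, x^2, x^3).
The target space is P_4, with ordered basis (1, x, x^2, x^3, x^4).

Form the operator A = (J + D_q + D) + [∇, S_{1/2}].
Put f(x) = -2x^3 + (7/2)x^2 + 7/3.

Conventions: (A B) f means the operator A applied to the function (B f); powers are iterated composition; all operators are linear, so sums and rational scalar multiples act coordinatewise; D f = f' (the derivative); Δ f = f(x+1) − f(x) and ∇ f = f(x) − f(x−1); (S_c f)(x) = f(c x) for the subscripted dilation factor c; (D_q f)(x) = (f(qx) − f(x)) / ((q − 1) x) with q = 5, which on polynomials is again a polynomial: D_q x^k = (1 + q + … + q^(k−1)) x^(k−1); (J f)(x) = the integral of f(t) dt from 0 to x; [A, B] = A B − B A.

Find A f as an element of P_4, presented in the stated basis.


the image equals g(x) = -(1/2)x^4 + (7/6)x^3 - (269/4)x^2 + (79/3)x + 35/8

J f = -(1/2)x^4 + (7/6)x^3 + (7/3)x
D_q f = -62x^2 + 21x
D f = -6x^2 + 7x
(J + D_q + D) f = -(1/2)x^4 + (7/6)x^3 - 68x^2 + (91/3)x
S_{1/2} f = -(1/4)x^3 + (7/8)x^2 + 7/3
∇ S_{1/2} f = -(3/4)x^2 + (5/2)x - 9/8
∇ f = -6x^2 + 13x - 11/2
S_{1/2} ∇ f = -(3/2)x^2 + (13/2)x - 11/2
[∇, S_{1/2}] f = (3/4)x^2 - 4x + 35/8
((J + D_q + D) + [∇, S_{1/2}]) f = -(1/2)x^4 + (7/6)x^3 - (269/4)x^2 + (79/3)x + 35/8


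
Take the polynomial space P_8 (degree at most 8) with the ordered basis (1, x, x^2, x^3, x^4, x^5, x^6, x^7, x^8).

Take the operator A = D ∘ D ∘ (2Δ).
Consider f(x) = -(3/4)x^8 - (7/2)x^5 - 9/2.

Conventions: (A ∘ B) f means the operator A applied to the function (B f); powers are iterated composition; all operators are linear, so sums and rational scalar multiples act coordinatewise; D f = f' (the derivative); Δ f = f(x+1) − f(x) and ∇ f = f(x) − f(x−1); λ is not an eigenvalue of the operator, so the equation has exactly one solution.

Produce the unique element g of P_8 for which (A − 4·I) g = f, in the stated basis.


write g with unknown coordinates in the stated basis and equate coefficients in (A − 4·I) g = f
solving from the highest basis element down gives g = (3/16)x^8 + (259/8)x^5 + (315/4)x^4 + 105x^3 + 1050x^2 + (7791/4)x + 8941/8
check: A g = 126x^5 + 315x^4 + 420x^3 + 4200x^2 + 7791x + 4466
so A g − 4·g = -(3/4)x^8 - (7/2)x^5 - 9/2 = f ✓

the result is g(x) = (3/16)x^8 + (259/8)x^5 + (315/4)x^4 + 105x^3 + 1050x^2 + (7791/4)x + 8941/8


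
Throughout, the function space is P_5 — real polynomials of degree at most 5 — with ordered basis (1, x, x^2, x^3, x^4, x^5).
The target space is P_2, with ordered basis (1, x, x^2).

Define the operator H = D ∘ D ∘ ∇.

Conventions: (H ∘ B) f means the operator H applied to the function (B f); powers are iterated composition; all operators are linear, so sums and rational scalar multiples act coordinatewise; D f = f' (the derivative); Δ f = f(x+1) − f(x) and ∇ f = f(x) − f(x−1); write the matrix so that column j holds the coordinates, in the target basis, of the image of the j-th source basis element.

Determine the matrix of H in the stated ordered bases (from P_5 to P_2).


image of 1: 0
image of x: 0
image of x^2: 0
image of x^3: 6
image of x^4: 24x - 12
image of x^5: 60x^2 - 60x + 20
each image's coordinates form column j of the matrix

the matrix is [[0, 0, 0, 6, -12, 20]; [0, 0, 0, 0, 24, -60]; [0, 0, 0, 0, 0, 60]] (rows listed top to bottom)


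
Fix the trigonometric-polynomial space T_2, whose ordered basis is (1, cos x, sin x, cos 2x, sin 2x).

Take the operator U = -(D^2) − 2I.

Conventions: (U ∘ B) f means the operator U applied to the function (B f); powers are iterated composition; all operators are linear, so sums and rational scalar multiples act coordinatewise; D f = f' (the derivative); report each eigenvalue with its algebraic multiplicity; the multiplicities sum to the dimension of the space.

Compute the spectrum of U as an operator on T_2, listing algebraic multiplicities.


image of 1: -2
image of cos x: -cos x
image of sin x: -sin x
image of cos 2x: 2cos 2x
image of sin 2x: 2sin 2x
the matrix is diagonal; its diagonal is (-2, -1, -1, 2, 2)
for a triangular matrix the eigenvalues are the diagonal entries, with algebraic multiplicity their repetition count

λ = -2 (multiplicity 1), λ = -1 (multiplicity 2), λ = 2 (multiplicity 2)


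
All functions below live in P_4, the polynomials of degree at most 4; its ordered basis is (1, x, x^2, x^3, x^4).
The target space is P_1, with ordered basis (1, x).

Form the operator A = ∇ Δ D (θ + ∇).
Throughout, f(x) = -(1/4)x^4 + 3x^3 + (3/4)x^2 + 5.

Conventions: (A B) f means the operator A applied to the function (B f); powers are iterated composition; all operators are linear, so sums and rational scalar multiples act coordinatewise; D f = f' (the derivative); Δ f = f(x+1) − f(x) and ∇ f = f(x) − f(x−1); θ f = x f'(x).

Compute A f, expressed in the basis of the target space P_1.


θ f = -x^4 + 9x^3 + (3/2)x^2
∇ f = -x^3 + (21/2)x^2 - (17/2)x + 5/2
(θ + ∇) f = -x^4 + 8x^3 + 12x^2 - (17/2)x + 5/2
D (θ + ∇) f = -4x^3 + 24x^2 + 24x - 17/2
Δ D (θ + ∇) f = -12x^2 + 36x + 44
∇ (Δ D) (θ + ∇) f = -24x + 48

g(x) = -24x + 48


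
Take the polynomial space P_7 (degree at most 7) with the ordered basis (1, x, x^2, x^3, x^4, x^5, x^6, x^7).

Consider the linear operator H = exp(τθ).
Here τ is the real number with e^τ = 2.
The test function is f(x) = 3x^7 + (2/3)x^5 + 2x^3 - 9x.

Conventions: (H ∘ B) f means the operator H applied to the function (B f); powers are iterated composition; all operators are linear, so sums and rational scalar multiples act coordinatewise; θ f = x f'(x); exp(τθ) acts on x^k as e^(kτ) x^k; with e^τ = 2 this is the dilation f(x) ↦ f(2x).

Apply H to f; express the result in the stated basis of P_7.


exp(τθ) x^k = e^(kτ) x^k; with e^τ = 2 this sends x^k to 2^k x^k
x ↦ 2 x
x^3 ↦ 8 x^3
x^5 ↦ 32 x^5
x^7 ↦ 128 x^7
applying this coordinatewise to f: exp(τθ) f = 384x^7 + (64/3)x^5 + 16x^3 - 18x

the image equals g(x) = 384x^7 + (64/3)x^5 + 16x^3 - 18x


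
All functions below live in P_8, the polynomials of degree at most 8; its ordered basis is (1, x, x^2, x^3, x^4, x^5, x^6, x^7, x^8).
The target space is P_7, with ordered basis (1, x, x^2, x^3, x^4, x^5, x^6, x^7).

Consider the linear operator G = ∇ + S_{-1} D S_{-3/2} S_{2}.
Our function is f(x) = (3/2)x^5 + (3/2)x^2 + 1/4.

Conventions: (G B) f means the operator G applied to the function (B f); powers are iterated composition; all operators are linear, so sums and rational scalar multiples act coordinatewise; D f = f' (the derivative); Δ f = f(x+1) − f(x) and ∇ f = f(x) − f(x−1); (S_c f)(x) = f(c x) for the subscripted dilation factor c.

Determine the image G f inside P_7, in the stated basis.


∇ f = (15/2)x^4 - 15x^3 + 15x^2 - (9/2)x
S_{2} f = 48x^5 + 6x^2 + 1/4
S_{-3/2} S_{2} f = -(729/2)x^5 + (27/2)x^2 + 1/4
D S_{-3/2} S_{2} f = -(3645/2)x^4 + 27x
S_{-1} (D S_{-3/2}) S_{2} f = -(3645/2)x^4 - 27x
(∇ + S_{-1} D S_{-3/2} S_{2}) f = -1815x^4 - 15x^3 + 15x^2 - (63/2)x

the image equals g(x) = -1815x^4 - 15x^3 + 15x^2 - (63/2)x


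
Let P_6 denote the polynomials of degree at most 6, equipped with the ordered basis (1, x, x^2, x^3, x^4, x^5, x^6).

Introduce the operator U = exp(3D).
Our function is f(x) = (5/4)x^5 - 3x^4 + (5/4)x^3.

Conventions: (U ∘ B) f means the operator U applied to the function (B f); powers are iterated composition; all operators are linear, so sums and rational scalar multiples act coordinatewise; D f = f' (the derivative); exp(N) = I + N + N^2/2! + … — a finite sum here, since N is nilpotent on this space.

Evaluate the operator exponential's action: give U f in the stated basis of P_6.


the result is g(x) = (5/4)x^5 + (63/4)x^4 + (311/4)x^3 + (747/4)x^2 + 216x + 189/2

order-1 term: (75/4)x^4 - 36x^3 + (45/4)x^2
order-2 term: (225/2)x^3 - 162x^2 + (135/4)x
order-3 term: (675/2)x^2 - 324x + 135/4
order-4 term: (2025/4)x - 243
order-5 term: 1215/4
the series for exp(3D) f terminates at order 5
exp(3D) f = (5/4)x^5 + (63/4)x^4 + (311/4)x^3 + (747/4)x^2 + 216x + 189/2


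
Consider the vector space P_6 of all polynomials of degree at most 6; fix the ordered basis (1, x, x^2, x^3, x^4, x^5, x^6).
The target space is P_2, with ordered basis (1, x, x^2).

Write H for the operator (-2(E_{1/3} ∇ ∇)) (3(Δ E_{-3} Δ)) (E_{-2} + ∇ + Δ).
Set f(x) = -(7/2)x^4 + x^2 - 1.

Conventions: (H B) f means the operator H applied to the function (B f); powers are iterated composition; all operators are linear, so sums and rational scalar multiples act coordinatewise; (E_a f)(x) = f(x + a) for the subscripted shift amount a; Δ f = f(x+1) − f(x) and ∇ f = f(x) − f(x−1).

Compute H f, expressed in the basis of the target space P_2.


the result is g(x) = 504

E_{-2} f = -(7/2)x^4 + 28x^3 - 83x^2 + 108x - 53
∇ f = -14x^3 + 21x^2 - 12x + 5/2
Δ f = -14x^3 - 21x^2 - 12x - 5/2
(E_{-2} + ∇ + Δ) f = -(7/2)x^4 - 83x^2 + 84x - 53
Δ (E_{-2} + ∇ + Δ) f = -14x^3 - 21x^2 - 180x - 5/2
E_{-3} Δ (E_{-2} + ∇ + Δ) f = -14x^3 + 105x^2 - 432x + 1453/2
Δ E_{-3} Δ (E_{-2} + ∇ + Δ) f = -42x^2 + 168x - 341
(3(Δ E_{-3} Δ)) (E_{-2} + ∇ + Δ) f = -126x^2 + 504x - 1023
∇ (3(Δ E_{-3} Δ)) (E_{-2} + ∇ + Δ) f = -252x + 630
∇ ∇ (3(Δ E_{-3} Δ)) (E_{-2} + ∇ + Δ) f = -252
E_{1/3} ∇ ∇ (3(Δ E_{-3} Δ)) (E_{-2} + ∇ + Δ) f = -252
(-2(E_{1/3} ∇ ∇)) (3(Δ E_{-3} Δ)) (E_{-2} + ∇ + Δ) f = 504


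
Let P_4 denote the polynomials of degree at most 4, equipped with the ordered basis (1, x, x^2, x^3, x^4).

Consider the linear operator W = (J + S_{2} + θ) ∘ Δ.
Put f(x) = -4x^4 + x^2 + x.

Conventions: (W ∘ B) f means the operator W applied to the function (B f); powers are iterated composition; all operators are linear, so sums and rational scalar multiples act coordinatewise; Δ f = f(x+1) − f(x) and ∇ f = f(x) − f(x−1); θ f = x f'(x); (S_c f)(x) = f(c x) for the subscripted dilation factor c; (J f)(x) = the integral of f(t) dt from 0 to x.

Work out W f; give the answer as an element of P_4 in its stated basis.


g(x) = -4x^4 - 184x^3 - 151x^2 - 44x - 2

Δ f = -16x^3 - 24x^2 - 14x - 2
J Δ f = -4x^4 - 8x^3 - 7x^2 - 2x
S_{2} Δ f = -128x^3 - 96x^2 - 28x - 2
θ Δ f = -48x^3 - 48x^2 - 14x
(J + S_{2} + θ) Δ f = -4x^4 - 184x^3 - 151x^2 - 44x - 2


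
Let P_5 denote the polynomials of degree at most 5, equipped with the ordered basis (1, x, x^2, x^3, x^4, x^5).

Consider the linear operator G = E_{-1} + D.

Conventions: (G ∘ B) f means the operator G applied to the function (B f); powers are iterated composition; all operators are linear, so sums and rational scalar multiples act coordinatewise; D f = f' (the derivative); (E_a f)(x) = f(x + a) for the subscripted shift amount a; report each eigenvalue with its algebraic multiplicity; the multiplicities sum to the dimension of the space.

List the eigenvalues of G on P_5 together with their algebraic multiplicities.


λ = 1 (multiplicity 6)

image of 1: 1
image of x: x
image of x^2: x^2 + 1
image of x^3: x^3 + 3x - 1
image of x^4: x^4 + 6x^2 - 4x + 1
image of x^5: x^5 + 10x^3 - 10x^2 + 5x - 1
the matrix is upper triangular; its diagonal is (1, 1, 1, 1, 1, 1)
for a triangular matrix the eigenvalues are the diagonal entries, with algebraic multiplicity their repetition count


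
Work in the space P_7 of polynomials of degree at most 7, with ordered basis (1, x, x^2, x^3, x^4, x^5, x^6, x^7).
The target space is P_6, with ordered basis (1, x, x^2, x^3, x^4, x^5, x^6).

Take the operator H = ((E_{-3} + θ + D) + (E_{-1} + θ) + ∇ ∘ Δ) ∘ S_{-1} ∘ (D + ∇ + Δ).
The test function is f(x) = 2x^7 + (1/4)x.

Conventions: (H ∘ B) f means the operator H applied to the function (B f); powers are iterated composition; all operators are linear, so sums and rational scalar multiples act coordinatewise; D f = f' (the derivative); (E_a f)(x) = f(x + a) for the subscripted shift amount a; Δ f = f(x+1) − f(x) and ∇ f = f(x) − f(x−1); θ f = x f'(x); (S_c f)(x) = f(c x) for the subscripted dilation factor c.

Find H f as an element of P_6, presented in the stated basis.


the image equals g(x) = 588x^6 - 756x^5 + 8960x^4 - 25200x^3 + 63504x^2 - 77672x + 87043/2

D f = 14x^6 + 1/4
∇ f = 14x^6 - 42x^5 + 70x^4 - 70x^3 + 42x^2 - 14x + 9/4
Δ f = 14x^6 + 42x^5 + 70x^4 + 70x^3 + 42x^2 + 14x + 9/4
(D + ∇ + Δ) f = 42x^6 + 140x^4 + 84x^2 + 19/4
S_{-1} (D + ∇ + Δ) f = 42x^6 + 140x^4 + 84x^2 + 19/4
E_{-3} S_{-1} (D + ∇ + Δ) f = 42x^6 - 756x^5 + 5810x^4 - 24360x^3 + 58674x^2 - 76860x + 170875/4
θ S_{-1} (D + ∇ + Δ) f = 252x^6 + 560x^4 + 168x^2
D S_{-1} (D + ∇ + Δ) f = 252x^5 + 560x^3 + 168x
(E_{-3} + θ + D) S_{-1} (D + ∇ + Δ) f = 294x^6 - 504x^5 + 6370x^4 - 23800x^3 + 58842x^2 - 76692x + 170875/4
E_{-1} S_{-1} (D + ∇ + Δ) f = 42x^6 - 252x^5 + 770x^4 - 1400x^3 + 1554x^2 - 980x + 1083/4
θ S_{-1} (D + ∇ + Δ) f = 252x^6 + 560x^4 + 168x^2
(E_{-1} + θ) S_{-1} (D + ∇ + Δ) f = 294x^6 - 252x^5 + 1330x^4 - 1400x^3 + 1722x^2 - 980x + 1083/4
Δ S_{-1} (D + ∇ + Δ) f = 252x^5 + 630x^4 + 1400x^3 + 1470x^2 + 980x + 266
∇ Δ S_{-1} (D + ∇ + Δ) f = 1260x^4 + 2940x^2 + 532
((E_{-3} + θ + D) + (E_{-1} + θ) + ∇ ∘ Δ) S_{-1} (D + ∇ + Δ) f = 588x^6 - 756x^5 + 8960x^4 - 25200x^3 + 63504x^2 - 77672x + 87043/2


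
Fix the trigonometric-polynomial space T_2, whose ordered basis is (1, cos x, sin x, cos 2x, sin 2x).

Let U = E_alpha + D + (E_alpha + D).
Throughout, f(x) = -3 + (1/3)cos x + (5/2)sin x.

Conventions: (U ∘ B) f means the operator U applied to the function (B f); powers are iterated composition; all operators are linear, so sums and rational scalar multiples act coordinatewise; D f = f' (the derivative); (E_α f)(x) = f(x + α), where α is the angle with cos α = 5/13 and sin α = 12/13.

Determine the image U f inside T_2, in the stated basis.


E_alpha f = -3 + (95/39)cos x + (17/26)sin x
D f = (5/2)cos x - (1/3)sin x
E_alpha f = -3 + (95/39)cos x + (17/26)sin x
D f = (5/2)cos x - (1/3)sin x
(E_alpha + D) f = -3 + (385/78)cos x + (25/78)sin x
(E_alpha + D + (E_alpha + D)) f = -6 + (385/39)cos x + (25/39)sin x

the image equals g(x) = -6 + (385/39)cos x + (25/39)sin x


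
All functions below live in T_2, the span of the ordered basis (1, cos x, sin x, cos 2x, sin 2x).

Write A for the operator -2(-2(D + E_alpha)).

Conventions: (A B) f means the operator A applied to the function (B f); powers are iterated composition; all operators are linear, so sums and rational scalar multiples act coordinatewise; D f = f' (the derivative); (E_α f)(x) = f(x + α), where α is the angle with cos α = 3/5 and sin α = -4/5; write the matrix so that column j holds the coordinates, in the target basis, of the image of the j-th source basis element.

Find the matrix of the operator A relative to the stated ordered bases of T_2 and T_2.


image of 1: 4
image of cos x: (12/5)cos x - (4/5)sin x
image of sin x: (4/5)cos x + (12/5)sin x
image of cos 2x: -(28/25)cos 2x - (104/25)sin 2x
image of sin 2x: (104/25)cos 2x - (28/25)sin 2x
each image's coordinates form column j of the matrix

the matrix is [[4, 0, 0, 0, 0]; [0, 12/5, 4/5, 0, 0]; [0, -4/5, 12/5, 0, 0]; [0, 0, 0, -28/25, 104/25]; [0, 0, 0, -104/25, -28/25]] (rows listed top to bottom)


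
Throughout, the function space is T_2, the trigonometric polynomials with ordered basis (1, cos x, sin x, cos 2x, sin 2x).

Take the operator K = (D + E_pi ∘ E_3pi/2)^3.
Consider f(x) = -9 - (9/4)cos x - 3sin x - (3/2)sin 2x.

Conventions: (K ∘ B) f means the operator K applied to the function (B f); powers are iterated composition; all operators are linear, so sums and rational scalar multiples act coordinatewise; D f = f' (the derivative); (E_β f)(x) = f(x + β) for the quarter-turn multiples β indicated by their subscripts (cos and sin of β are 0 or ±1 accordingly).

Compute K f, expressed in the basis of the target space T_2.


D f = -3cos x + (9/4)sin x - 3cos 2x
E_3pi/2 f = -9 + 3cos x - (9/4)sin x + (3/2)sin 2x
E_pi E_3pi/2 f = -9 - 3cos x + (9/4)sin x + (3/2)sin 2x
(D + E_pi ∘ E_3pi/2) f = -9 - 6cos x + (9/2)sin x - 3cos 2x + (3/2)sin 2x
D (D + E_pi ∘ E_3pi/2) f = (9/2)cos x + 6sin x + 3cos 2x + 6sin 2x
E_3pi/2 (D + E_pi ∘ E_3pi/2) f = -9 - (9/2)cos x - 6sin x + 3cos 2x - (3/2)sin 2x
E_pi E_3pi/2 (D + E_pi ∘ E_3pi/2) f = -9 + (9/2)cos x + 6sin x + 3cos 2x - (3/2)sin 2x
(D + E_pi ∘ E_3pi/2) (D + E_pi ∘ E_3pi/2) f = -9 + 9cos x + 12sin x + 6cos 2x + (9/2)sin 2x
D (D + E_pi ∘ E_3pi/2) (D + E_pi ∘ E_3pi/2) f = 12cos x - 9sin x + 9cos 2x - 12sin 2x
E_3pi/2 (D + E_pi ∘ E_3pi/2) (D + E_pi ∘ E_3pi/2) f = -9 - 12cos x + 9sin x - 6cos 2x - (9/2)sin 2x
E_pi E_3pi/2 (D + E_pi ∘ E_3pi/2) (D + E_pi ∘ E_3pi/2) f = -9 + 12cos x - 9sin x - 6cos 2x - (9/2)sin 2x
(D + E_pi ∘ E_3pi/2) (D + E_pi ∘ E_3pi/2) (D + E_pi ∘ E_3pi/2) f = -9 + 24cos x - 18sin x + 3cos 2x - (33/2)sin 2x

the result is g(x) = -9 + 24cos x - 18sin x + 3cos 2x - (33/2)sin 2x


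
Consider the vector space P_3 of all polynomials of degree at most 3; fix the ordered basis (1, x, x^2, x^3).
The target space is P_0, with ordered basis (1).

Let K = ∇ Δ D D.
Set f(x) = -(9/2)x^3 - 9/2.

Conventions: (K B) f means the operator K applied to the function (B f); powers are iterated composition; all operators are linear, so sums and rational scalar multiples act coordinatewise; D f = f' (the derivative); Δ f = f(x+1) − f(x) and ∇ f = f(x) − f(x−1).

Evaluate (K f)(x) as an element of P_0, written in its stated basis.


the result is g(x) = 0

D f = -(27/2)x^2
D D f = -27x
Δ D D f = -27
∇ Δ D D f = 0


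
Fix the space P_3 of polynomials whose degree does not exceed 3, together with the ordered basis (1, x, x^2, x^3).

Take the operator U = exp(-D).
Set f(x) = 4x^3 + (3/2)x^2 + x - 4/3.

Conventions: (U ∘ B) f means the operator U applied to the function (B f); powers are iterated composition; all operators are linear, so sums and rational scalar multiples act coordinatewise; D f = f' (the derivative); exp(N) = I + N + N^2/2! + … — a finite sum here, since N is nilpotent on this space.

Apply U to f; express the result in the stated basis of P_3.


order-1 term: -12x^2 - 3x - 1
order-2 term: 12x + 3/2
order-3 term: -4
the series for exp(-D) f terminates at order 3
exp(-D) f = 4x^3 - (21/2)x^2 + 10x - 29/6

the image equals g(x) = 4x^3 - (21/2)x^2 + 10x - 29/6


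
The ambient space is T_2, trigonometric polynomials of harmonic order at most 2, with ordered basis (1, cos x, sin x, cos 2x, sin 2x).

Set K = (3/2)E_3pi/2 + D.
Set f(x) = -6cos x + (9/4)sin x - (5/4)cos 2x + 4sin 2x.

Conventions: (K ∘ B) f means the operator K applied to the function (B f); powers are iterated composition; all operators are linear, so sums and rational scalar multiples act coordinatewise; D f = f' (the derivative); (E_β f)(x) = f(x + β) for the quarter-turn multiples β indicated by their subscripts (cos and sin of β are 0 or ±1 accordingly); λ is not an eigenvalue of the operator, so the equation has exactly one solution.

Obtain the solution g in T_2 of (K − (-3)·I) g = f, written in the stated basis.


write g with unknown coordinates in the stated basis and equate coefficients in (K − (-3)·I) g = f
solving from the highest basis element down gives g = -(135/74)cos x + (39/37)sin x - (79/50)cos 2x + (14/25)sin 2x
check: K g = -(39/74)cos x - (135/148)sin x + (349/100)cos 2x + (58/25)sin 2x
so K g − (-3)·g = -6cos x + (9/4)sin x - (5/4)cos 2x + 4sin 2x = f ✓

the result is g(x) = -(135/74)cos x + (39/37)sin x - (79/50)cos 2x + (14/25)sin 2x


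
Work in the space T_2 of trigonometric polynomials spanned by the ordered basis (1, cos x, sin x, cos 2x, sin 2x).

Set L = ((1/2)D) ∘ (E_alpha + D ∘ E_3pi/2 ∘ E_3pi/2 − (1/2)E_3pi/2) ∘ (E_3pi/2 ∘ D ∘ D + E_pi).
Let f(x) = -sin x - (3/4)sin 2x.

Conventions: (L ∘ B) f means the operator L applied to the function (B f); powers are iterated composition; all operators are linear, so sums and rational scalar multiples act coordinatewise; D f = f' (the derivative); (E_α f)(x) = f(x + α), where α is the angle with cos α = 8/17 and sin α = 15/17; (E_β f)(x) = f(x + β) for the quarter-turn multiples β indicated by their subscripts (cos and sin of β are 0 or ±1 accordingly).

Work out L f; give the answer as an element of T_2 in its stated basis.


g(x) = (29/68)cos x + (3/68)sin x + (495/2312)cos 2x + (6135/578)sin 2x

D f = -cos x - (3/2)cos 2x
D D f = sin x + 3sin 2x
E_3pi/2 D D f = -cos x - 3sin 2x
E_pi f = sin x - (3/4)sin 2x
(E_3pi/2 ∘ D ∘ D + E_pi) f = -cos x + sin x - (15/4)sin 2x
E_alpha (E_3pi/2 ∘ D ∘ D + E_pi) f = (7/17)cos x + (23/17)sin x - (900/289)cos 2x + (2415/1156)sin 2x
E_3pi/2 (E_3pi/2 ∘ D ∘ D + E_pi) f = -cos x - sin x + (15/4)sin 2x
E_3pi/2 E_3pi/2 (E_3pi/2 ∘ D ∘ D + E_pi) f = cos x - sin x - (15/4)sin 2x
D E_3pi/2 E_3pi/2 (E_3pi/2 ∘ D ∘ D + E_pi) f = -cos x - sin x - (15/2)cos 2x
E_3pi/2 (E_3pi/2 ∘ D ∘ D + E_pi) f = -cos x - sin x + (15/4)sin 2x
(-(1/2)E_3pi/2) (E_3pi/2 ∘ D ∘ D + E_pi) f = (1/2)cos x + (1/2)sin x - (15/8)sin 2x
(E_alpha + D ∘ E_3pi/2 ∘ E_3pi/2 − (1/2)E_3pi/2) (E_3pi/2 ∘ D ∘ D + E_pi) f = -(3/34)cos x + (29/34)sin x - (6135/578)cos 2x + (495/2312)sin 2x
D (E_alpha + D ∘ E_3pi/2 ∘ E_3pi/2 − (1/2)E_3pi/2) (E_3pi/2 ∘ D ∘ D + E_pi) f = (29/34)cos x + (3/34)sin x + (495/1156)cos 2x + (6135/289)sin 2x
((1/2)D) (E_alpha + D ∘ E_3pi/2 ∘ E_3pi/2 − (1/2)E_3pi/2) (E_3pi/2 ∘ D ∘ D + E_pi) f = (29/68)cos x + (3/68)sin x + (495/2312)cos 2x + (6135/578)sin 2x


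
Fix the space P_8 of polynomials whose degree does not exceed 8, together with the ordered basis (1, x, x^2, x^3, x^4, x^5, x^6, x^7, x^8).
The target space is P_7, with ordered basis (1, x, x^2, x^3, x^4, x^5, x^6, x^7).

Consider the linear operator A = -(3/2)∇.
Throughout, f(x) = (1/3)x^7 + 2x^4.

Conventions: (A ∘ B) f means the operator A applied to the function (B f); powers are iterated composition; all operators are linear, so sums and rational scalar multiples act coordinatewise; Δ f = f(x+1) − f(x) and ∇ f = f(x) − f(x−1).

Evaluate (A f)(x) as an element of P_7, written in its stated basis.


g(x) = -(7/2)x^6 + (21/2)x^5 - (35/2)x^4 + (11/2)x^3 + (15/2)x^2 - (17/2)x + 5/2

∇ f = (7/3)x^6 - 7x^5 + (35/3)x^4 - (11/3)x^3 - 5x^2 + (17/3)x - 5/3
(-(3/2)∇) f = -(7/2)x^6 + (21/2)x^5 - (35/2)x^4 + (11/2)x^3 + (15/2)x^2 - (17/2)x + 5/2


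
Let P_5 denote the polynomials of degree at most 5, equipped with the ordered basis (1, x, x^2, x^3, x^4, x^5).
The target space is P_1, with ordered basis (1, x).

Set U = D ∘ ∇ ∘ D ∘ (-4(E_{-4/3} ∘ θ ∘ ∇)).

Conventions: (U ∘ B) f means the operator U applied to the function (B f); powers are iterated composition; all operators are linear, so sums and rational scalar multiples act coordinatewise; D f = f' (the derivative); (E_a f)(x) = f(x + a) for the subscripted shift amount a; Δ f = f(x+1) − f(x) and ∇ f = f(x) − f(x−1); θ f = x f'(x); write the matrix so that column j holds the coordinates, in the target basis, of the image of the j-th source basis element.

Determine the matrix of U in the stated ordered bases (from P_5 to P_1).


image of 1: 0
image of x: 0
image of x^2: 0
image of x^3: 0
image of x^4: -288
image of x^5: -1920x + 4240
each image's coordinates form column j of the matrix

the matrix is [[0, 0, 0, 0, -288, 4240]; [0, 0, 0, 0, 0, -1920]] (rows listed top to bottom)


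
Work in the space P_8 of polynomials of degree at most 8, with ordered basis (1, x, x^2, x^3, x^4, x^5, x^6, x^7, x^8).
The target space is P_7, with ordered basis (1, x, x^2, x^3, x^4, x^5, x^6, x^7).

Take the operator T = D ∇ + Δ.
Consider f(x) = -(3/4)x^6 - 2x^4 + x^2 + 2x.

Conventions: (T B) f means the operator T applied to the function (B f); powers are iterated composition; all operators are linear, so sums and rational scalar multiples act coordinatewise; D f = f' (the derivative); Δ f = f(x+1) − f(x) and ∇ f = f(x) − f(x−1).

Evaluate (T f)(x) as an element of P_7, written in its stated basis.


∇ f = -(9/2)x^5 + (45/4)x^4 - 23x^3 + (93/4)x^2 - (21/2)x + 15/4
D ∇ f = -(45/2)x^4 + 45x^3 - 69x^2 + (93/2)x - 21/2
Δ f = -(9/2)x^5 - (45/4)x^4 - 23x^3 - (93/4)x^2 - (21/2)x + 1/4
(D ∇ + Δ) f = -(9/2)x^5 - (135/4)x^4 + 22x^3 - (369/4)x^2 + 36x - 41/4

g(x) = -(9/2)x^5 - (135/4)x^4 + 22x^3 - (369/4)x^2 + 36x - 41/4


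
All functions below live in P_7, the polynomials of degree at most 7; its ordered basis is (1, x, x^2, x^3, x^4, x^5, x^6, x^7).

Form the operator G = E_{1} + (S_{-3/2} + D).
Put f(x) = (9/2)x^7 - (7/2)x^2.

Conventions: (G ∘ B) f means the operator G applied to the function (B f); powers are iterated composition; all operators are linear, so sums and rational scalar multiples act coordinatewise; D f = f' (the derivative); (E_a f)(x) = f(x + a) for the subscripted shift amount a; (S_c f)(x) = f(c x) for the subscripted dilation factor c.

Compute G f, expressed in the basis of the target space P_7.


the result is g(x) = -(18531/256)x^7 + 63x^6 + (189/2)x^5 + (315/2)x^4 + (315/2)x^3 + (665/8)x^2 + (35/2)x + 1

E_{1} f = (9/2)x^7 + (63/2)x^6 + (189/2)x^5 + (315/2)x^4 + (315/2)x^3 + 91x^2 + (49/2)x + 1
S_{-3/2} f = -(19683/256)x^7 - (63/8)x^2
D f = (63/2)x^6 - 7x
(S_{-3/2} + D) f = -(19683/256)x^7 + (63/2)x^6 - (63/8)x^2 - 7x
(E_{1} + (S_{-3/2} + D)) f = -(18531/256)x^7 + 63x^6 + (189/2)x^5 + (315/2)x^4 + (315/2)x^3 + (665/8)x^2 + (35/2)x + 1


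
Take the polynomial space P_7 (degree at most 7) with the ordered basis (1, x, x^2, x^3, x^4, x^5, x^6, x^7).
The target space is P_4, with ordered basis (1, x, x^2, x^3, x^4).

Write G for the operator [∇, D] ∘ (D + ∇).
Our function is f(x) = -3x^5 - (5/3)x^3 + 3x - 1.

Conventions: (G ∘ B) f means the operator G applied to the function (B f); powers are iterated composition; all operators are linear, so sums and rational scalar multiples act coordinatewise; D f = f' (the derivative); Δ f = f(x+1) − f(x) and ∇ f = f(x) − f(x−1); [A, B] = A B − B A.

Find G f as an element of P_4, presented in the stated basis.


g(x) = 0

D f = -15x^4 - 5x^2 + 3
∇ f = -15x^4 + 30x^3 - 35x^2 + 20x - 5/3
(D + ∇) f = -30x^4 + 30x^3 - 40x^2 + 20x + 4/3
D (D + ∇) f = -120x^3 + 90x^2 - 80x + 20
∇ D (D + ∇) f = -360x^2 + 540x - 290
∇ (D + ∇) f = -120x^3 + 270x^2 - 290x + 120
D ∇ (D + ∇) f = -360x^2 + 540x - 290
[∇, D] (D + ∇) f = 0


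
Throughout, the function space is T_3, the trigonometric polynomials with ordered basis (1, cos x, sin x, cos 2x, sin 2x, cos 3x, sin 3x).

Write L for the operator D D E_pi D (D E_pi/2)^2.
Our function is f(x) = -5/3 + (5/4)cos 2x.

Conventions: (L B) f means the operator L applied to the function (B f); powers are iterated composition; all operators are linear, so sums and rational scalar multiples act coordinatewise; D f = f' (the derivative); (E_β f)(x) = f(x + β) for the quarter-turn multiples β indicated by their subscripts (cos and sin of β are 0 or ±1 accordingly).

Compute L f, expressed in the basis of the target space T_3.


E_pi/2 f = -5/3 - (5/4)cos 2x
D E_pi/2 f = (5/2)sin 2x
E_pi/2 (D E_pi/2) f = -(5/2)sin 2x
D E_pi/2 (D E_pi/2) f = -5cos 2x
D (D E_pi/2)^2 f = 10sin 2x
E_pi D (D E_pi/2)^2 f = 10sin 2x
D (E_pi D) (D E_pi/2)^2 f = 20cos 2x
D D (E_pi D) (D E_pi/2)^2 f = -40sin 2x

g(x) = -40sin 2x


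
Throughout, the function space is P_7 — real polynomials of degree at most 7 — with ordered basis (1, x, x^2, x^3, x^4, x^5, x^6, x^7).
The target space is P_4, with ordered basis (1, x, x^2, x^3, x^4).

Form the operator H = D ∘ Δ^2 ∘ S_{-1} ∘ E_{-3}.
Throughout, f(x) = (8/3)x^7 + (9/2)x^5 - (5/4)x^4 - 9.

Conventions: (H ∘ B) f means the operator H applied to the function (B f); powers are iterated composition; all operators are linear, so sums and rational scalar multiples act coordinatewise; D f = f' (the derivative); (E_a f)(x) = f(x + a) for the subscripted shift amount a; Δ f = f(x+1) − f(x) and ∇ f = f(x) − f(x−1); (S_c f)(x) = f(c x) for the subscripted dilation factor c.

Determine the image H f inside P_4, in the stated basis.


g(x) = -560x^4 - 8960x^3 - 54590x^2 - 150030x - 470527/3

E_{-3} f = (8/3)x^7 - 56x^6 + (1017/2)x^5 - (10355/4)x^4 + 7980x^3 - (29781/2)x^2 + (31131/2)x - 28143/4
S_{-1} E_{-3} f = -(8/3)x^7 - 56x^6 - (1017/2)x^5 - (10355/4)x^4 - 7980x^3 - (29781/2)x^2 - (31131/2)x - 28143/4
Δ (S_{-1} ∘ E_{-3}) f = -(56/3)x^6 - 392x^5 - (20855/6)x^4 - (49960/3)x^3 - (90907/2)x^2 - (401839/6)x - 499103/12
Δ Δ (S_{-1} ∘ E_{-3}) f = -112x^5 - 2240x^4 - (54590/3)x^3 - 75015x^2 - (470527/3)x - 265933/2
D Δ^2 (S_{-1} ∘ E_{-3}) f = -560x^4 - 8960x^3 - 54590x^2 - 150030x - 470527/3


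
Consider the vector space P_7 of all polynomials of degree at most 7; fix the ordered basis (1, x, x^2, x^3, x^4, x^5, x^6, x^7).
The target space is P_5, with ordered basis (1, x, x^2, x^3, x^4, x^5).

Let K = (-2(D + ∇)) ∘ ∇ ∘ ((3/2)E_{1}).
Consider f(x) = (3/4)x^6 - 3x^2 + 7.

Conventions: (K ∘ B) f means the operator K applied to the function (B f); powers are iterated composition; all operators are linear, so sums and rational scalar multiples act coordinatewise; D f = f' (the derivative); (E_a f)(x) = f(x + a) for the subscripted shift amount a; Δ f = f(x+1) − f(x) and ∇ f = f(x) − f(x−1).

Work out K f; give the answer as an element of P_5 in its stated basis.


E_{1} f = (3/4)x^6 + (9/2)x^5 + (45/4)x^4 + 15x^3 + (33/4)x^2 - (3/2)x + 19/4
((3/2)E_{1}) f = (9/8)x^6 + (27/4)x^5 + (135/8)x^4 + (45/2)x^3 + (99/8)x^2 - (9/4)x + 57/8
∇ ((3/2)E_{1}) f = (27/4)x^5 + (135/8)x^4 + (45/2)x^3 + (135/8)x^2 - (9/4)x - 27/8
D (∇ ∘ ((3/2)E_{1})) f = (135/4)x^4 + (135/2)x^3 + (135/2)x^2 + (135/4)x - 9/4
∇ (∇ ∘ ((3/2)E_{1})) f = (135/4)x^4 + (135/4)x^2 - 27/4
(D + ∇) (∇ ∘ ((3/2)E_{1})) f = (135/2)x^4 + (135/2)x^3 + (405/4)x^2 + (135/4)x - 9
(-2(D + ∇)) (∇ ∘ ((3/2)E_{1})) f = -135x^4 - 135x^3 - (405/2)x^2 - (135/2)x + 18

g(x) = -135x^4 - 135x^3 - (405/2)x^2 - (135/2)x + 18
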